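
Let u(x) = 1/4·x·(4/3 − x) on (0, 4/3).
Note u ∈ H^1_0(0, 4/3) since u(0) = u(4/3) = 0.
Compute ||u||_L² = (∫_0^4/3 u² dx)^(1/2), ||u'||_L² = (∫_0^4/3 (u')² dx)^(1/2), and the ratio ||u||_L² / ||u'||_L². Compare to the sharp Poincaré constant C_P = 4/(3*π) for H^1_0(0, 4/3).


||u||_L² / ||u'||_L² = 2*sqrt(10)/15 < C_P = 4/(3*π).

u(x) = 1/4·x·(4/3 − x), so u'(x) = 1/3 - x/2.
u(x) = 1/4·x·(4/3 − x) vanishes at x = 0 and x = 4/3, so u ∈ H^1_0(0, 4/3). Differentiate via the product rule and integrate the resulting polynomials term by term.
  ∫_0^4/3 u² dx = ∫_0^4/3 (x^4/16 - x^3/6 + x^2/9) dx. Term by term:
    ∫_0^4/3 x^4/16 dx = 64/1215;  ∫_0^4/3 -x^3/6 dx = -32/243;  ∫_0^4/3 x^2/9 dx = 64/729.
  Sum: 64/1215 − 32/243 + 64/729 = 32/3645.
  ∫_0^4/3 (u')² dx = ∫_0^4/3 (x^2/4 - x/3 + 1/9) dx. Term by term:
    ∫_0^4/3 x^2/4 dx = 16/81;  ∫_0^4/3 -x/3 dx = -8/27;  ∫_0^4/3 1/9 dx = 4/27.
  Sum: 16/81 − 8/27 + 4/27 = 4/81.
∫_0^4/3 u² dx = 32/3645, so ||u||_L² = 4*sqrt(10)/135.
∫_0^4/3 (u')² dx = 4/81, so ||u'||_L² = 2/9.
Ratio ||u||_L² / ||u'||_L² = 2*sqrt(10)/15.
Sharp Poincaré constant on H^1_0(0, 4/3) is C_P = L/π = 4/(3*π), achieved by sin(3*π/4·x).
A polynomial bump cannot attain the sharp Poincaré constant (only the first sine eigenfunction does), so the ratio is strictly less than C_P, consistent with ||u||_L² ≤ C_P ||u'||_L².


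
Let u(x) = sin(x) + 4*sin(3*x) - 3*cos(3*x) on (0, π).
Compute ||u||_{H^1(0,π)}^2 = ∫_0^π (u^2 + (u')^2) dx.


||u||_{H^1(0,π)}^2 = 126*π

u'(x) = 9*sin(3*x) + cos(x) + 12*cos(3*x).
Expand u² and (u')² and integrate term by term on (0, π), using: for integers n ≥ 1, ∫_0^π sin²(nx) dx = ∫_0^π cos²(nx) dx = π/2; for n ≠ n', ∫_0^π sin(nx)sin(n'x) dx = ∫_0^π cos(nx)cos(n'x) dx = 0; and by product-to-sum, ∫_0^π sin(nx)cos(n'x) dx = ½∫_0^π [sin((n+n')x) + sin((n−n')x)] dx, which is 0 when n+n' is even and 2n/(n²−n'²) when n+n' is odd (it need not vanish on (0, π)).
  u² squared terms: (-3)²·∫cos(3x)² dx = 9·π/2 = 9*π/2;  (4)²·∫sin(3x)² dx = 16·π/2 = 8*π;  (1)²·∫sin(x)² dx = 1·π/2 = π/2.
  u² cross terms: 2·(-3)·(4)·∫cos(3x)·sin(3x) dx = -24·(0) = 0;  2·(-3)·(1)·∫cos(3x)·sin(x) dx = -6·(0) = 0;  2·(4)·(1)·∫sin(3x)·sin(x) dx = 8·(0) = 0.
  So ∫_0^π u² dx = 9*π/2 + 8*π + π/2 + 0 + 0 + 0 = 13*π.
  (u')² squared terms: (9)²·∫sin(3x)² dx = 81·π/2 = 81*π/2;  (12)²·∫cos(3x)² dx = 144·π/2 = 72*π;  (1)²·∫cos(x)² dx = 1·π/2 = π/2.
  (u')² cross terms: 2·(9)·(12)·∫sin(3x)·cos(3x) dx = 216·(0) = 0;  2·(9)·(1)·∫sin(3x)·cos(x) dx = 18·(0) = 0;  2·(12)·(1)·∫cos(3x)·cos(x) dx = 24·(0) = 0.
  So ∫_0^π (u')² dx = 81*π/2 + 72*π + π/2 + 0 + 0 + 0 = 113*π.
||u||_{H^1}^2 = (13*π) + (113*π) = 126*π.


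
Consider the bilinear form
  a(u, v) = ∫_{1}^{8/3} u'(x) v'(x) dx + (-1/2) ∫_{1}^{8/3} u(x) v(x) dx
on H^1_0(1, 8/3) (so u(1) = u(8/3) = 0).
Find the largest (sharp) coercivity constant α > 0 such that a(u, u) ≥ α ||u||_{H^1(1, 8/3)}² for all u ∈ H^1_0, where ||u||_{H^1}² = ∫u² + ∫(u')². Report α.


α = (-25 + 18*π^2)/(2*(25 + 9*π^2))

Coercivity of a(·,·) on H^1_0(1, 8/3) means a(u, u) ≥ α ||u||_{H^1}² for every u ∈ H^1_0.
The interval has length L = 5/3, and Poincaré/coercivity depend only on L. Here a(u, u) = ∫(u')² + (-1/2)·∫u².
Here c = -1/2 < 0 with |c| < (π/L)² = 9*π^2/25, so coercivity still holds. The condition a(u,u) ≥ α||u||_{H^1}² reads (1−α)∫(u')² ≥ (α−c)∫u². Any admissible α is ≤ 1 (rapidly oscillating u have ∫u²/∫(u')² → 0), and α = 1 would force 0 ≥ (1−c)∫u², impossible since c < 1; so 1−α > 0. By the sharp Poincaré inequality on H^1_0 of an interval of length L, ∫(u')² ≥ (π/L)²∫u² with equality for the first sine mode sin(π(x−x₀)/L) (x₀ the left endpoint), so the inequality holds for all u iff (1−α)(π/L)² ≥ α − c, i.e. α ≤ ((π/L)² + c)/((π/L)² + 1) = (1 + c(L/π)²)/(1 + (L/π)²). (Direct route, valid since c ≤ 0: Poincaré gives c∫u² ≥ c(L/π)²∫(u')², so a(u,u) ≥ (1 + c(L/π)²)∫(u')², while ||u||_{H^1}² ≤ (1 + (L/π)²)∫(u')²; dividing yields the same α.) With (π/L)² = 9*π^2/25 and c = -1/2, the largest admissible constant is α = ((π/L)² + c)/((π/L)² + 1).
Simplifying, α = (-25 + 18*π^2)/(2*(25 + 9*π^2)).


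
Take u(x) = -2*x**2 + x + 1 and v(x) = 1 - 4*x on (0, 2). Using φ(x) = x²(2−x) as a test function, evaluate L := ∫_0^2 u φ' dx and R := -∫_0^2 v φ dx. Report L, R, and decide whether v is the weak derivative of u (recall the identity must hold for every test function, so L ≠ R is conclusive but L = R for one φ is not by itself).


LHS = 76/15, RHS = 76/15. Yes, v = u' weakly.

u(x) = -2*x**2 + x + 1, classical derivative u'(x) = 1 - 4*x.
φ(x) = x²(2−x), so φ'(x) = x*(4 - 3*x).
Note φ(0) = φ(2) = 0, so the boundary term u·φ vanishes.
LHS = ∫_0^2 u(x) φ'(x) dx = ∫_0^2 (6*x^4 - 11*x^3 + x^2 + 4*x) dx. Term by term:
  ∫_0^2 6*x^4 dx = 192/5;  ∫_0^2 -11*x^3 dx = -44;  ∫_0^2 x^2 dx = 8/3;
  ∫_0^2 4*x dx = 8.
Sum: 192/5 − 44 + 8/3 + 8 = 76/15.
So LHS = 76/15.
∫_0^2 v(x) φ(x) dx = ∫_0^2 (4*x^4 - 9*x^3 + 2*x^2) dx. Term by term:
  ∫_0^2 4*x^4 dx = 128/5;  ∫_0^2 -9*x^3 dx = -36;  ∫_0^2 2*x^2 dx = 16/3.
Sum: 128/5 − 36 + 16/3 = -76/15.
So RHS = -∫_0^2 v(x) φ(x) dx = 76/15.
LHS = RHS, so the identity holds for this test φ.
Moreover u is smooth here and v(x) = u'(x) = 1 - 4*x pointwise, so the identity holds for every test function. Hence v is the weak derivative of u.


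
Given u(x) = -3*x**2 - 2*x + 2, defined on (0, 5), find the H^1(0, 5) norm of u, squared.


||u||_{H^1}^2 = 26720/3

The H^1 norm (squared) on an interval (0, L) is
  ||u||_{H^1}^2 = ∫_0^L u(x)^2 dx + ∫_0^L u'(x)^2 dx.
Compute u'(x) = -6*x - 2.
Then u(x)^2 = 9*x**4 + 12*x**3 - 8*x**2 - 8*x + 4 and u'(x)^2 = 36*x**2 + 24*x + 4.
Integrate each monomial from 0 to 5 using ∫_0^5 c·x^n dx = c·5^(n+1)/(n+1):
  ∫_0^5 u(x)^2 dx = ∫_0^5 (9*x^4 + 12*x^3 - 8*x^2 - 8*x + 4) dx. Term by term:
    ∫_0^5 9*x^4 dx = 5625;  ∫_0^5 12*x^3 dx = 1875;  ∫_0^5 -8*x^2 dx = -1000/3;
    ∫_0^5 -8*x dx = -100;  ∫_0^5 4 dx = 20.
  Sum: 5625 + 1875 − 1000/3 − 100 + 20 = 21260/3.
  ∫_0^5 u'(x)^2 dx = ∫_0^5 (36*x^2 + 24*x + 4) dx. Term by term:
    ∫_0^5 36*x^2 dx = 1500;  ∫_0^5 24*x dx = 300;  ∫_0^5 4 dx = 20.
  Sum: 1500 + 300 + 20 = 1820.
Adding: ||u||_{H^1}^2 = 21260/3 + 1820 = 26720/3.


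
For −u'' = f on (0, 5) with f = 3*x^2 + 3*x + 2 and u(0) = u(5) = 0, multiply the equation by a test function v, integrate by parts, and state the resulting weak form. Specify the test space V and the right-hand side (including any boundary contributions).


V = H^1_0(0, 5) (so v(0) = v(5) = 0); weak form: ∫_0^5 u'v' dx = ∫_0^5 (3*x^2 + 3*x + 2) v dx for all v ∈ V.

Multiply both sides by a test function v and integrate from 0 to 5:
  ∫_0^5 −u''(x) v(x) dx = ∫_0^5 f(x) v(x) dx.
Integrate the LHS by parts once:
  ∫_0^5 −u'' v dx = −[u'(x) v(x)]_0^5 + ∫_0^5 u'(x) v'(x) dx.
Thus ∫_0^5 u'(x) v'(x) dx = ∫_0^5 f(x) v(x) dx + [u'(x) v(x)]_0^5.
Choose V so that boundary terms are either known or forced to vanish.
u is Dirichlet: u(0) = u(5) = 0. Let V = H^1_0(0, 5); then v(0) = v(5) = 0, and [u' v]_0^5 = 0.
Weak formulation: find u (satisfying any essential BC) such that ∫_0^5 u'(x) v'(x) dx = ∫_0^5 f v dx for all v ∈ V.
Substituting f(x) = 3*x^2 + 3*x + 2, the right-hand side is ∫_0^5 (3*x^2 + 3*x + 2) v dx.


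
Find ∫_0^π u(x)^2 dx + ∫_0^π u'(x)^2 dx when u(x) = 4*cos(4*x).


||u||_{H^1(0,π)}^2 = 136*π

u'(x) = -16*sin(4*x).
Expand u² and (u')² and integrate term by term on (0, π), using: for integers n ≥ 1, ∫_0^π sin²(nx) dx = ∫_0^π cos²(nx) dx = π/2; for n ≠ n', ∫_0^π sin(nx)sin(n'x) dx = ∫_0^π cos(nx)cos(n'x) dx = 0; and by product-to-sum, ∫_0^π sin(nx)cos(n'x) dx = ½∫_0^π [sin((n+n')x) + sin((n−n')x)] dx, which is 0 when n+n' is even and 2n/(n²−n'²) when n+n' is odd (it need not vanish on (0, π)).
  u² squared terms: (4)²·∫cos(4x)² dx = 16·π/2 = 8*π.
  So ∫_0^π u² dx = 8*π.
  (u')² squared terms: (-16)²·∫sin(4x)² dx = 256·π/2 = 128*π.
  So ∫_0^π (u')² dx = 128*π.
||u||_{H^1}^2 = (8*π) + (128*π) = 136*π.


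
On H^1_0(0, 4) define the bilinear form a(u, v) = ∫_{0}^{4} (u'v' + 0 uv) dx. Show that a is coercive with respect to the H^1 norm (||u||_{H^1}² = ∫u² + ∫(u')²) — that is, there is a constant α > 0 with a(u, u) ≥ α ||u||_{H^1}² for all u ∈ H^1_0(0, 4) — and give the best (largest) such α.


α = π^2/(π^2 + 16)

Coercivity of a(·,·) on H^1_0(0, 4) means a(u, u) ≥ α ||u||_{H^1}² for every u ∈ H^1_0.
The interval has length L = 4, and Poincaré/coercivity depend only on L. Here a(u, u) = ∫(u')² + (0)·∫u².
Here c = 0, so a(u,u) = ∫(u')² alone. The condition a(u,u) ≥ α||u||_{H^1}² reads (1−α)∫(u')² ≥ (α−c)∫u². Any admissible α is ≤ 1 (rapidly oscillating u have ∫u²/∫(u')² → 0), and α = 1 would force 0 ≥ (1−c)∫u², impossible since c < 1; so 1−α > 0. By the sharp Poincaré inequality on H^1_0 of an interval of length L, ∫(u')² ≥ (π/L)²∫u² with equality for the first sine mode sin(π(x−x₀)/L) (x₀ the left endpoint), so the inequality holds for all u iff (1−α)(π/L)² ≥ α − c, i.e. α ≤ ((π/L)² + c)/((π/L)² + 1) = (1 + c(L/π)²)/(1 + (L/π)²). (Direct route, valid since c ≤ 0: Poincaré gives c∫u² ≥ c(L/π)²∫(u')², so a(u,u) ≥ (1 + c(L/π)²)∫(u')², while ||u||_{H^1}² ≤ (1 + (L/π)²)∫(u')²; dividing yields the same α.) With (π/L)² = π^2/16 and c = 0, the largest admissible constant is α = ((π/L)² + c)/((π/L)² + 1).
Simplifying, α = π^2/(π^2 + 16).


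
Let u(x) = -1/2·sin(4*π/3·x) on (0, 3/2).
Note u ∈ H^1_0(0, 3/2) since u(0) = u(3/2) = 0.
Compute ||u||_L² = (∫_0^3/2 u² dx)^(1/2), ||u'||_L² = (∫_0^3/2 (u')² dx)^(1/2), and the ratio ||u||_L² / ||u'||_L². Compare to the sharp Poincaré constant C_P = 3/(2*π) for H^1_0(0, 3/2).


||u||_L² / ||u'||_L² = 3/(4*π) < C_P = 3/(2*π).

u(x) = -1/2·sin(4*π/3·x), so u'(x) = -2*π*cos(4*π*x/3)/3.
Writing u(x) = A·sin(kπx/L) with A = -1/2 and k = 2, use ∫_0^L sin²(kπx/L) dx = L/2 and ∫_0^L cos²(kπx/L) dx = L/2.
u² = 1/4·sin²(4*π/3·x) and (u')² = 4*π^2/9·cos²(4*π/3·x), and each of sin², cos² integrates to L/2 = 3/4 over (0, 3/2).
∫_0^3/2 u² dx = 3/16, so ||u||_L² = sqrt(3)/4.
∫_0^3/2 (u')² dx = π^2/3, so ||u'||_L² = sqrt(3)*π/3.
Ratio ||u||_L² / ||u'||_L² = 3/(4*π).
Sharp Poincaré constant on H^1_0(0, 3/2) is C_P = L/π = 3/(2*π), achieved by sin(2*π/3·x).
This is the k = 2 harmonic; the ratio L/(kπ) is strictly less than C_P = L/π, consistent with the sharp inequality ||u||_L² ≤ C_P ||u'||_L².


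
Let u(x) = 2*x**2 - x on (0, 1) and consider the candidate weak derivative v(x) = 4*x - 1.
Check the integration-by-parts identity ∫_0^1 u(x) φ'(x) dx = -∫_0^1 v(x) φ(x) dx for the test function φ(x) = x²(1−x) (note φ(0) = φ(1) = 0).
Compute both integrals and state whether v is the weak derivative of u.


LHS = -7/60, RHS = -7/60. Yes, v = u' weakly.

u(x) = 2*x**2 - x, classical derivative u'(x) = 4*x - 1.
φ(x) = x²(1−x), so φ'(x) = x*(2 - 3*x).
Note φ(0) = φ(1) = 0, so the boundary term u·φ vanishes.
LHS = ∫_0^1 u(x) φ'(x) dx = ∫_0^1 (-6*x^4 + 7*x^3 - 2*x^2) dx. Term by term:
  ∫_0^1 -6*x^4 dx = -6/5;  ∫_0^1 7*x^3 dx = 7/4;  ∫_0^1 -2*x^2 dx = -2/3.
Sum: -6/5 + 7/4 − 2/3 = -7/60.
So LHS = -7/60.
∫_0^1 v(x) φ(x) dx = ∫_0^1 (-4*x^4 + 5*x^3 - x^2) dx. Term by term:
  ∫_0^1 -4*x^4 dx = -4/5;  ∫_0^1 5*x^3 dx = 5/4;  ∫_0^1 -x^2 dx = -1/3.
Sum: -4/5 + 5/4 − 1/3 = 7/60.
So RHS = -∫_0^1 v(x) φ(x) dx = -7/60.
LHS = RHS, so the identity holds for this test φ.
Moreover u is smooth here and v(x) = u'(x) = 4*x - 1 pointwise, so the identity holds for every test function. Hence v is the weak derivative of u.


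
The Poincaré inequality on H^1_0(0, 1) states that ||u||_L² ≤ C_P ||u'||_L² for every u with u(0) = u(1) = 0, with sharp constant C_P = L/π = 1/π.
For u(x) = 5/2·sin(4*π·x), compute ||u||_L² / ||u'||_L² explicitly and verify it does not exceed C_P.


||u||_L² / ||u'||_L² = 1/(4*π) < C_P = 1/π.

u(x) = 5/2·sin(4*π·x), so u'(x) = 10*π*cos(4*π*x).
Writing u(x) = A·sin(kπx/L) with A = 5/2 and k = 4, use ∫_0^L sin²(kπx/L) dx = L/2 and ∫_0^L cos²(kπx/L) dx = L/2.
u² = 25/4·sin²(4*π·x) and (u')² = 100*π^2·cos²(4*π·x), and each of sin², cos² integrates to L/2 = 1/2 over (0, 1).
∫_0^1 u² dx = 25/8, so ||u||_L² = 5*sqrt(2)/4.
∫_0^1 (u')² dx = 50*π^2, so ||u'||_L² = 5*sqrt(2)*π.
Ratio ||u||_L² / ||u'||_L² = 1/(4*π).
Sharp Poincaré constant on H^1_0(0, 1) is C_P = L/π = 1/π, achieved by sin(π·x).
This is the k = 4 harmonic; the ratio L/(kπ) is strictly less than C_P = L/π, consistent with the sharp inequality ||u||_L² ≤ C_P ||u'||_L².


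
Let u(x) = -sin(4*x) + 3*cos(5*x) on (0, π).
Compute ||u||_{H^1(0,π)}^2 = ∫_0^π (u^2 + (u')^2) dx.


||u||_{H^1(0,π)}^2 = 416/3 + 251*π/2

u'(x) = -15*sin(5*x) - 4*cos(4*x).
Expand u² and (u')² and integrate term by term on (0, π), using: for integers n ≥ 1, ∫_0^π sin²(nx) dx = ∫_0^π cos²(nx) dx = π/2; for n ≠ n', ∫_0^π sin(nx)sin(n'x) dx = ∫_0^π cos(nx)cos(n'x) dx = 0; and by product-to-sum, ∫_0^π sin(nx)cos(n'x) dx = ½∫_0^π [sin((n+n')x) + sin((n−n')x)] dx, which is 0 when n+n' is even and 2n/(n²−n'²) when n+n' is odd (it need not vanish on (0, π)).
  u² squared terms: (-1)²·∫sin(4x)² dx = 1·π/2 = π/2;  (3)²·∫cos(5x)² dx = 9·π/2 = 9*π/2.
  u² cross terms: 2·(-1)·(3)·∫sin(4x)·cos(5x) dx = -6·(-8/9) = 16/3.
  So ∫_0^π u² dx = π/2 + 9*π/2 + 16/3 = 16/3 + 5*π.
  (u')² squared terms: (-15)²·∫sin(5x)² dx = 225·π/2 = 225*π/2;  (-4)²·∫cos(4x)² dx = 16·π/2 = 8*π.
  (u')² cross terms: 2·(-15)·(-4)·∫sin(5x)·cos(4x) dx = 120·(10/9) = 400/3.
  So ∫_0^π (u')² dx = 225*π/2 + 8*π + 400/3 = 400/3 + 241*π/2.
||u||_{H^1}^2 = (16/3 + 5*π) + (400/3 + 241*π/2) = 416/3 + 251*π/2.


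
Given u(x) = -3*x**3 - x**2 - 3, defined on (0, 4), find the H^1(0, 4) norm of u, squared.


||u||_{H^1}^2 = 4794308/105

The H^1 norm (squared) on an interval (0, L) is
  ||u||_{H^1}^2 = ∫_0^L u(x)^2 dx + ∫_0^L u'(x)^2 dx.
Compute u'(x) = -9*x**2 - 2*x.
Then u(x)^2 = 9*x**6 + 6*x**5 + x**4 + 18*x**3 + 6*x**2 + 9 and u'(x)^2 = 81*x**4 + 36*x**3 + 4*x**2.
Integrate each monomial from 0 to 4 using ∫_0^4 c·x^n dx = c·4^(n+1)/(n+1):
  ∫_0^4 u(x)^2 dx = ∫_0^4 (9*x^6 + 6*x^5 + x^4 + 18*x^3 + 6*x^2 + 9) dx. Term by term:
    ∫_0^4 9*x^6 dx = 147456/7;  ∫_0^4 6*x^5 dx = 4096;  ∫_0^4 x^4 dx = 1024/5;
    ∫_0^4 18*x^3 dx = 1152;  ∫_0^4 6*x^2 dx = 128;  ∫_0^4 9 dx = 36.
  Sum: 147456/7 + 4096 + 1024/5 + 1152 + 128 + 36 = 933868/35.
  ∫_0^4 u'(x)^2 dx = ∫_0^4 (81*x^4 + 36*x^3 + 4*x^2) dx. Term by term:
    ∫_0^4 81*x^4 dx = 82944/5;  ∫_0^4 36*x^3 dx = 2304;  ∫_0^4 4*x^2 dx = 256/3.
  Sum: 82944/5 + 2304 + 256/3 = 284672/15.
Adding: ||u||_{H^1}^2 = 933868/35 + 284672/15 = 4794308/105.


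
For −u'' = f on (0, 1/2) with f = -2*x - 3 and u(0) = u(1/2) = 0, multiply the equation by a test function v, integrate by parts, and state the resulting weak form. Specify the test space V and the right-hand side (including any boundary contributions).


V = H^1_0(0, 1/2) (so v(0) = v(1/2) = 0); weak form: ∫_0^1/2 u'v' dx = ∫_0^1/2 (-2*x - 3) v dx for all v ∈ V.

Multiply both sides by a test function v and integrate from 0 to 1/2:
  ∫_0^1/2 −u''(x) v(x) dx = ∫_0^1/2 f(x) v(x) dx.
Integrate the LHS by parts once:
  ∫_0^1/2 −u'' v dx = −[u'(x) v(x)]_0^1/2 + ∫_0^1/2 u'(x) v'(x) dx.
Thus ∫_0^1/2 u'(x) v'(x) dx = ∫_0^1/2 f(x) v(x) dx + [u'(x) v(x)]_0^1/2.
Choose V so that boundary terms are either known or forced to vanish.
u is Dirichlet: u(0) = u(1/2) = 0. Let V = H^1_0(0, 1/2); then v(0) = v(1/2) = 0, and [u' v]_0^1/2 = 0.
Weak formulation: find u (satisfying any essential BC) such that ∫_0^1/2 u'(x) v'(x) dx = ∫_0^1/2 f v dx for all v ∈ V.
Substituting f(x) = -2*x - 3, the right-hand side is ∫_0^1/2 (-2*x - 3) v dx.


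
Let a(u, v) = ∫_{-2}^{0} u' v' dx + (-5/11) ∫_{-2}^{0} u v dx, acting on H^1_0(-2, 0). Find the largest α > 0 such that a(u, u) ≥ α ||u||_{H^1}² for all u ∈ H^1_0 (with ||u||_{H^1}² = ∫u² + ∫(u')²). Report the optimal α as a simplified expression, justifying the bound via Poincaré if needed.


α = (-20/11 + π^2)/(4 + π^2)

Coercivity of a(·,·) on H^1_0(-2, 0) means a(u, u) ≥ α ||u||_{H^1}² for every u ∈ H^1_0.
The interval has length L = 2, and Poincaré/coercivity depend only on L. Here a(u, u) = ∫(u')² + (-5/11)·∫u².
Here c = -5/11 < 0 with |c| < (π/L)² = π^2/4, so coercivity still holds. The condition a(u,u) ≥ α||u||_{H^1}² reads (1−α)∫(u')² ≥ (α−c)∫u². Any admissible α is ≤ 1 (rapidly oscillating u have ∫u²/∫(u')² → 0), and α = 1 would force 0 ≥ (1−c)∫u², impossible since c < 1; so 1−α > 0. By the sharp Poincaré inequality on H^1_0 of an interval of length L, ∫(u')² ≥ (π/L)²∫u² with equality for the first sine mode sin(π(x−x₀)/L) (x₀ the left endpoint), so the inequality holds for all u iff (1−α)(π/L)² ≥ α − c, i.e. α ≤ ((π/L)² + c)/((π/L)² + 1) = (1 + c(L/π)²)/(1 + (L/π)²). (Direct route, valid since c ≤ 0: Poincaré gives c∫u² ≥ c(L/π)²∫(u')², so a(u,u) ≥ (1 + c(L/π)²)∫(u')², while ||u||_{H^1}² ≤ (1 + (L/π)²)∫(u')²; dividing yields the same α.) With (π/L)² = π^2/4 and c = -5/11, the largest admissible constant is α = ((π/L)² + c)/((π/L)² + 1).
Simplifying, α = (-20/11 + π^2)/(4 + π^2).


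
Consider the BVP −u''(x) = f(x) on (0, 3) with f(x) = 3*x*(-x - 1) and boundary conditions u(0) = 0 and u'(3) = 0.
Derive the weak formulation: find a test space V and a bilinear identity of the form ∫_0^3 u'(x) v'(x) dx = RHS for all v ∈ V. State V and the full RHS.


V = {v ∈ H^1(0, 3) : v(0) = 0} (test functions vanish at x = 0 where u is specified); weak form: ∫_0^3 u'v' dx = ∫_0^3 (3*x*(-x - 1)) v dx for all v ∈ V.

Multiply both sides by a test function v and integrate from 0 to 3:
  ∫_0^3 −u''(x) v(x) dx = ∫_0^3 f(x) v(x) dx.
Integrate the LHS by parts once:
  ∫_0^3 −u'' v dx = −[u'(x) v(x)]_0^3 + ∫_0^3 u'(x) v'(x) dx.
Thus ∫_0^3 u'(x) v'(x) dx = ∫_0^3 f(x) v(x) dx + [u'(x) v(x)]_0^3.
Choose V so that boundary terms are either known or forced to vanish.
Mixed BC: u(0) = 0 (Dirichlet) and u'(3) = 0 (Neumann). Define V = {v ∈ H^1(0, 3) : v(0) = 0}. Then [u' v]_0^3 = u'(3)·v(3) − u'(0)·0 = 0.
Weak formulation: find u (satisfying any essential BC) such that ∫_0^3 u'(x) v'(x) dx = ∫_0^3 f v dx for all v ∈ V (Dirichlet at 0 absorbed into V; the Neumann datum at x = 3 is zero, so no boundary term remains).
Substituting f(x) = 3*x*(-x - 1), the right-hand side is ∫_0^3 (3*x*(-x - 1)) v dx.


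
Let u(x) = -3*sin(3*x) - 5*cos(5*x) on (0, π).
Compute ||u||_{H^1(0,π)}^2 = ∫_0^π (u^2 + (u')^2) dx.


||u||_{H^1(0,π)}^2 = 370*π

u'(x) = 25*sin(5*x) - 9*cos(3*x).
Expand u² and (u')² and integrate term by term on (0, π), using: for integers n ≥ 1, ∫_0^π sin²(nx) dx = ∫_0^π cos²(nx) dx = π/2; for n ≠ n', ∫_0^π sin(nx)sin(n'x) dx = ∫_0^π cos(nx)cos(n'x) dx = 0; and by product-to-sum, ∫_0^π sin(nx)cos(n'x) dx = ½∫_0^π [sin((n+n')x) + sin((n−n')x)] dx, which is 0 when n+n' is even and 2n/(n²−n'²) when n+n' is odd (it need not vanish on (0, π)).
  u² squared terms: (-5)²·∫cos(5x)² dx = 25·π/2 = 25*π/2;  (-3)²·∫sin(3x)² dx = 9·π/2 = 9*π/2.
  u² cross terms: 2·(-5)·(-3)·∫cos(5x)·sin(3x) dx = 30·(0) = 0.
  So ∫_0^π u² dx = 25*π/2 + 9*π/2 + 0 = 17*π.
  (u')² squared terms: (-9)²·∫cos(3x)² dx = 81·π/2 = 81*π/2;  (25)²·∫sin(5x)² dx = 625·π/2 = 625*π/2.
  (u')² cross terms: 2·(-9)·(25)·∫cos(3x)·sin(5x) dx = -450·(0) = 0.
  So ∫_0^π (u')² dx = 81*π/2 + 625*π/2 + 0 = 353*π.
||u||_{H^1}^2 = (17*π) + (353*π) = 370*π.


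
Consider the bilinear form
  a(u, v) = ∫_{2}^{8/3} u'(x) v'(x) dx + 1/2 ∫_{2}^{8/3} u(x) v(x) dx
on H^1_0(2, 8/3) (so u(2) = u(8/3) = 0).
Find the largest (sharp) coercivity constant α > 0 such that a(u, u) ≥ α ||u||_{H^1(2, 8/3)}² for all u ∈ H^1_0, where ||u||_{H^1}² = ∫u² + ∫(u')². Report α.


α = (2 + 9*π^2)/(4 + 9*π^2)

Coercivity of a(·,·) on H^1_0(2, 8/3) means a(u, u) ≥ α ||u||_{H^1}² for every u ∈ H^1_0.
The interval has length L = 2/3, and Poincaré/coercivity depend only on L. Here a(u, u) = ∫(u')² + (1/2)·∫u².
Here 0 < c = 1/2 < 1. The condition a(u,u) ≥ α||u||_{H^1}² reads (1−α)∫(u')² ≥ (α−c)∫u². Any admissible α is ≤ 1 (rapidly oscillating u have ∫u²/∫(u')² → 0), and α = 1 would force 0 ≥ (1−c)∫u², impossible since c < 1; so 1−α > 0. By the sharp Poincaré inequality on H^1_0 of an interval of length L, ∫(u')² ≥ (π/L)²∫u² with equality for the first sine mode sin(π(x−x₀)/L) (x₀ the left endpoint), so the inequality holds for all u iff (1−α)(π/L)² ≥ α − c, i.e. α ≤ ((π/L)² + c)/((π/L)² + 1) = (1 + c(L/π)²)/(1 + (L/π)²). With (π/L)² = 9*π^2/4 and c = 1/2, the largest admissible constant is α = ((π/L)² + c)/((π/L)² + 1).
Simplifying, α = (2 + 9*π^2)/(4 + 9*π^2).


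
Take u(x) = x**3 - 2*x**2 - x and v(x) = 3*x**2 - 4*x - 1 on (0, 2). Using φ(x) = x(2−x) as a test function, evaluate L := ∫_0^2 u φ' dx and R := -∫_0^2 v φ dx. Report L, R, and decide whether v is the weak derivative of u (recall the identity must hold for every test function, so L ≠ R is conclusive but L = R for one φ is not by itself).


LHS = 28/15, RHS = 28/15. Yes, v = u' weakly.

u(x) = x**3 - 2*x**2 - x, classical derivative u'(x) = 3*x**2 - 4*x - 1.
φ(x) = x(2−x), so φ'(x) = 2 - 2*x.
Note φ(0) = φ(2) = 0, so the boundary term u·φ vanishes.
LHS = ∫_0^2 u(x) φ'(x) dx = ∫_0^2 (-2*x^4 + 6*x^3 - 2*x^2 - 2*x) dx. Term by term:
  ∫_0^2 -2*x^4 dx = -64/5;  ∫_0^2 6*x^3 dx = 24;  ∫_0^2 -2*x^2 dx = -16/3;
  ∫_0^2 -2*x dx = -4.
Sum: -64/5 + 24 − 16/3 − 4 = 28/15.
So LHS = 28/15.
∫_0^2 v(x) φ(x) dx = ∫_0^2 (-3*x^4 + 10*x^3 - 7*x^2 - 2*x) dx. Term by term:
  ∫_0^2 -3*x^4 dx = -96/5;  ∫_0^2 10*x^3 dx = 40;  ∫_0^2 -7*x^2 dx = -56/3;
  ∫_0^2 -2*x dx = -4.
Sum: -96/5 + 40 − 56/3 − 4 = -28/15.
So RHS = -∫_0^2 v(x) φ(x) dx = 28/15.
LHS = RHS, so the identity holds for this test φ.
Moreover u is smooth here and v(x) = u'(x) = 3*x**2 - 4*x - 1 pointwise, so the identity holds for every test function. Hence v is the weak derivative of u.


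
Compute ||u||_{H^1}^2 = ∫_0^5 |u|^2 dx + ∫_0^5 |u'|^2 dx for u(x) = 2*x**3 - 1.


||u||_{H^1}^2 = 465660/7

The H^1 norm (squared) on an interval (0, L) is
  ||u||_{H^1}^2 = ∫_0^L u(x)^2 dx + ∫_0^L u'(x)^2 dx.
Compute u'(x) = 6*x**2.
Then u(x)^2 = 4*x**6 - 4*x**3 + 1 and u'(x)^2 = 36*x**4.
Integrate each monomial from 0 to 5 using ∫_0^5 c·x^n dx = c·5^(n+1)/(n+1):
  ∫_0^5 u(x)^2 dx = ∫_0^5 (4*x^6 - 4*x^3 + 1) dx. Term by term:
    ∫_0^5 4*x^6 dx = 312500/7;  ∫_0^5 -4*x^3 dx = -625;  ∫_0^5 1 dx = 5.
  Sum: 312500/7 − 625 + 5 = 308160/7.
  ∫_0^5 u'(x)^2 dx = ∫_0^5 (36*x^4) dx. Term by term:
    ∫_0^5 36*x^4 dx = 22500.
Adding: ||u||_{H^1}^2 = 308160/7 + 22500 = 465660/7.


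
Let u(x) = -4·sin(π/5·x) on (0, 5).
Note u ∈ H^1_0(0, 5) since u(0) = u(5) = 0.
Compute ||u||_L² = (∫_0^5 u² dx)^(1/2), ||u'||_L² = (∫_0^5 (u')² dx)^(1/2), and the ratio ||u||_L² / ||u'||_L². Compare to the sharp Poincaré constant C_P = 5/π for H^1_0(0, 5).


||u||_L² / ||u'||_L² = 5/π = C_P.

u(x) = -4·sin(π/5·x), so u'(x) = -4*π*cos(π*x/5)/5.
Writing u(x) = A·sin(kπx/L) with A = -4 and k = 1, use ∫_0^L sin²(kπx/L) dx = L/2 and ∫_0^L cos²(kπx/L) dx = L/2.
u² = 16·sin²(π/5·x) and (u')² = 16*π^2/25·cos²(π/5·x), and each of sin², cos² integrates to L/2 = 5/2 over (0, 5).
∫_0^5 u² dx = 40, so ||u||_L² = 2*sqrt(10).
∫_0^5 (u')² dx = 8*π^2/5, so ||u'||_L² = 2*sqrt(10)*π/5.
Ratio ||u||_L² / ||u'||_L² = 5/π.
Sharp Poincaré constant on H^1_0(0, 5) is C_P = L/π = 5/π, achieved by sin(π/5·x).
This is the k = 1 eigenfunction (up to amplitude), so the ratio equals the sharp Poincaré constant exactly.


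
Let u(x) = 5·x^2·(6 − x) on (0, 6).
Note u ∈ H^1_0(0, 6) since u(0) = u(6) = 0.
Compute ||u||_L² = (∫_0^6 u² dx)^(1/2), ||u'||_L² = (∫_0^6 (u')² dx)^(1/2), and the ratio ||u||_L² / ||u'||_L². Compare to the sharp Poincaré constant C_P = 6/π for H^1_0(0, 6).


||u||_L² / ||u'||_L² = 3*sqrt(14)/7 < C_P = 6/π.

u(x) = 5·x^2·(6 − x), so u'(x) = 15*x*(4 - x).
u(x) = 5·x^2·(6 − x) vanishes at x = 0 and x = 6, so u ∈ H^1_0(0, 6). Differentiate via the product rule and integrate the resulting polynomials term by term.
  ∫_0^6 u² dx = ∫_0^6 (25*x^6 - 300*x^5 + 900*x^4) dx. Term by term:
    ∫_0^6 25*x^6 dx = 6998400/7;  ∫_0^6 -300*x^5 dx = -2332800;  ∫_0^6 900*x^4 dx = 1399680.
  Sum: 6998400/7 − 2332800 + 1399680 = 466560/7.
  ∫_0^6 (u')² dx = ∫_0^6 (225*x^4 - 1800*x^3 + 3600*x^2) dx. Term by term:
    ∫_0^6 225*x^4 dx = 349920;  ∫_0^6 -1800*x^3 dx = -583200;  ∫_0^6 3600*x^2 dx = 259200.
  Sum: 349920 − 583200 + 259200 = 25920.
∫_0^6 u² dx = 466560/7, so ||u||_L² = 216*sqrt(70)/7.
∫_0^6 (u')² dx = 25920, so ||u'||_L² = 72*sqrt(5).
Ratio ||u||_L² / ||u'||_L² = 3*sqrt(14)/7.
Sharp Poincaré constant on H^1_0(0, 6) is C_P = L/π = 6/π, achieved by sin(π/6·x).
A polynomial bump cannot attain the sharp Poincaré constant (only the first sine eigenfunction does), so the ratio is strictly less than C_P, consistent with ||u||_L² ≤ C_P ||u'||_L².


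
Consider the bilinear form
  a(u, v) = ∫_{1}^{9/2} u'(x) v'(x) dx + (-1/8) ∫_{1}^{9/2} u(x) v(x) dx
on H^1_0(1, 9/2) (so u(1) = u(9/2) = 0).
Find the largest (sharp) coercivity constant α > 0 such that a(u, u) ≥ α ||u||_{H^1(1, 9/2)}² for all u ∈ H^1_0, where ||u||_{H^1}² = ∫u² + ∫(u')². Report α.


α = (-49 + 32*π^2)/(8*(4*π^2 + 49))

Coercivity of a(·,·) on H^1_0(1, 9/2) means a(u, u) ≥ α ||u||_{H^1}² for every u ∈ H^1_0.
The interval has length L = 7/2, and Poincaré/coercivity depend only on L. Here a(u, u) = ∫(u')² + (-1/8)·∫u².
Here c = -1/8 < 0 with |c| < (π/L)² = 4*π^2/49, so coercivity still holds. The condition a(u,u) ≥ α||u||_{H^1}² reads (1−α)∫(u')² ≥ (α−c)∫u². Any admissible α is ≤ 1 (rapidly oscillating u have ∫u²/∫(u')² → 0), and α = 1 would force 0 ≥ (1−c)∫u², impossible since c < 1; so 1−α > 0. By the sharp Poincaré inequality on H^1_0 of an interval of length L, ∫(u')² ≥ (π/L)²∫u² with equality for the first sine mode sin(π(x−x₀)/L) (x₀ the left endpoint), so the inequality holds for all u iff (1−α)(π/L)² ≥ α − c, i.e. α ≤ ((π/L)² + c)/((π/L)² + 1) = (1 + c(L/π)²)/(1 + (L/π)²). (Direct route, valid since c ≤ 0: Poincaré gives c∫u² ≥ c(L/π)²∫(u')², so a(u,u) ≥ (1 + c(L/π)²)∫(u')², while ||u||_{H^1}² ≤ (1 + (L/π)²)∫(u')²; dividing yields the same α.) With (π/L)² = 4*π^2/49 and c = -1/8, the largest admissible constant is α = ((π/L)² + c)/((π/L)² + 1).
Simplifying, α = (-49 + 32*π^2)/(8*(4*π^2 + 49)).


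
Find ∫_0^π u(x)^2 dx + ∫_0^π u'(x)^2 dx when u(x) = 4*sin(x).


||u||_{H^1(0,π)}^2 = 16*π

u'(x) = 4*cos(x).
Expand u² and (u')² and integrate term by term on (0, π), using: for integers n ≥ 1, ∫_0^π sin²(nx) dx = ∫_0^π cos²(nx) dx = π/2; for n ≠ n', ∫_0^π sin(nx)sin(n'x) dx = ∫_0^π cos(nx)cos(n'x) dx = 0; and by product-to-sum, ∫_0^π sin(nx)cos(n'x) dx = ½∫_0^π [sin((n+n')x) + sin((n−n')x)] dx, which is 0 when n+n' is even and 2n/(n²−n'²) when n+n' is odd (it need not vanish on (0, π)).
  u² squared terms: (4)²·∫sin(x)² dx = 16·π/2 = 8*π.
  So ∫_0^π u² dx = 8*π.
  (u')² squared terms: (4)²·∫cos(x)² dx = 16·π/2 = 8*π.
  So ∫_0^π (u')² dx = 8*π.
||u||_{H^1}^2 = (8*π) + (8*π) = 16*π.


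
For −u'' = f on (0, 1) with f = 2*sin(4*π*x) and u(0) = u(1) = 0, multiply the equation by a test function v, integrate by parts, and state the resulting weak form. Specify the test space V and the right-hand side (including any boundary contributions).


V = H^1_0(0, 1) (so v(0) = v(1) = 0); weak form: ∫_0^1 u'v' dx = ∫_0^1 (2*sin(4*π*x)) v dx for all v ∈ V.

Multiply both sides by a test function v and integrate from 0 to 1:
  ∫_0^1 −u''(x) v(x) dx = ∫_0^1 f(x) v(x) dx.
Integrate the LHS by parts once:
  ∫_0^1 −u'' v dx = −[u'(x) v(x)]_0^1 + ∫_0^1 u'(x) v'(x) dx.
Thus ∫_0^1 u'(x) v'(x) dx = ∫_0^1 f(x) v(x) dx + [u'(x) v(x)]_0^1.
Choose V so that boundary terms are either known or forced to vanish.
u is Dirichlet: u(0) = u(1) = 0. Let V = H^1_0(0, 1); then v(0) = v(1) = 0, and [u' v]_0^1 = 0.
Weak formulation: find u (satisfying any essential BC) such that ∫_0^1 u'(x) v'(x) dx = ∫_0^1 f v dx for all v ∈ V.
Substituting f(x) = 2*sin(4*π*x), the right-hand side is ∫_0^1 (2*sin(4*π*x)) v dx.


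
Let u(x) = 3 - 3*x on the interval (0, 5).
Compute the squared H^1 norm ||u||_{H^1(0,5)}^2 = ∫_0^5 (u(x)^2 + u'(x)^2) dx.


||u||_{H^1}^2 = 240

The H^1 norm (squared) on an interval (0, L) is
  ||u||_{H^1}^2 = ∫_0^L u(x)^2 dx + ∫_0^L u'(x)^2 dx.
Compute u'(x) = -3.
Then u(x)^2 = 9*x**2 - 18*x + 9 and u'(x)^2 = 9.
Integrate each monomial from 0 to 5 using ∫_0^5 c·x^n dx = c·5^(n+1)/(n+1):
  ∫_0^5 u(x)^2 dx = ∫_0^5 (9*x^2 - 18*x + 9) dx. Term by term:
    ∫_0^5 9*x^2 dx = 375;  ∫_0^5 -18*x dx = -225;  ∫_0^5 9 dx = 45.
  Sum: 375 − 225 + 45 = 195.
  ∫_0^5 u'(x)^2 dx = ∫_0^5 (9) dx. Term by term:
    ∫_0^5 9 dx = 45.
Adding: ||u||_{H^1}^2 = 195 + 45 = 240.


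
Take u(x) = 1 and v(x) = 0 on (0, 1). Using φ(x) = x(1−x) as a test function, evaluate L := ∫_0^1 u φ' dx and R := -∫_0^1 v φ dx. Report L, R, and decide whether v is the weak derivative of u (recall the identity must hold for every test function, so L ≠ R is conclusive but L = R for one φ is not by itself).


LHS = 0, RHS = 0. Yes, v = u' weakly.

u(x) = 1, classical derivative u'(x) = 0.
φ(x) = x(1−x), so φ'(x) = 1 - 2*x.
Note φ(0) = φ(1) = 0, so the boundary term u·φ vanishes.
LHS = ∫_0^1 u(x) φ'(x) dx = ∫_0^1 (1 - 2*x) dx. Term by term:
  ∫_0^1 -2*x dx = -1;  ∫_0^1 1 dx = 1.
Sum: -1 + 1 = 0.
So LHS = 0.
∫_0^1 v(x) φ(x) dx = ∫_0^1 (0) dx. Term by term:
  ∫_0^1 0 dx = 0.
So RHS = -∫_0^1 v(x) φ(x) dx = 0.
LHS = RHS, so the identity holds for this test φ.
Moreover u is smooth here and v(x) = u'(x) = 0 pointwise, so the identity holds for every test function. Hence v is the weak derivative of u.


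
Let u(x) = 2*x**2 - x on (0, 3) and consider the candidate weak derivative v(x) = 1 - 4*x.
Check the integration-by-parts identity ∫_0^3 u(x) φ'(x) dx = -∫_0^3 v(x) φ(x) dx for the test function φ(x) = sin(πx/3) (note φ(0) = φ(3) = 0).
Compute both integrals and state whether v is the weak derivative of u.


LHS = -30/π, RHS = 30/π. No, v is not the weak derivative of u.

u(x) = 2*x**2 - x, classical derivative u'(x) = 4*x - 1.
φ(x) = sin(πx/3), so φ'(x) = π*cos(π*x/3)/3.
Note φ(0) = φ(3) = 0, so the boundary term u·φ vanishes.
LHS = ∫_0^3 u(x) φ'(x) dx = ∫_0^3 (2*π*x^2*cos(π*x/3)/3 - π*x*cos(π*x/3)/3) dx. Term by term:
  ∫_0^3 -π*x*cos(π*x/3)/3 dx = 6/π;  ∫_0^3 2*π*x^2*cos(π*x/3)/3 dx = -36/π.
Sum: 6/π − 36/π = -30/π.
So LHS = -30/π.
∫_0^3 v(x) φ(x) dx = ∫_0^3 (-4*x*sin(π*x/3) + sin(π*x/3)) dx. Term by term:
  ∫_0^3 -4*x*sin(π*x/3) dx = -36/π;  ∫_0^3 sin(π*x/3) dx = 6/π.
Sum: -36/π + 6/π = -30/π.
So RHS = -∫_0^3 v(x) φ(x) dx = 30/π.
LHS − RHS = -60/π ≠ 0, so the identity fails.
(For a valid weak derivative the identity must hold for EVERY test function, in particular this one. The failure shows v is NOT the weak derivative of u.)
Correct weak derivative would be u'(x) = 4*x - 1.


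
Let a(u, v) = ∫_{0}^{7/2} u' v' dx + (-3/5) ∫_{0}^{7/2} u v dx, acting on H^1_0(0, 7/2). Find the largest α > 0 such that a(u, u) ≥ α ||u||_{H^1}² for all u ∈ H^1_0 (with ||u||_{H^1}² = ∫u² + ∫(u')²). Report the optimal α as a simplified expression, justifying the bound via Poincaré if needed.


α = (-147 + 20*π^2)/(5*(4*π^2 + 49))

Coercivity of a(·,·) on H^1_0(0, 7/2) means a(u, u) ≥ α ||u||_{H^1}² for every u ∈ H^1_0.
The interval has length L = 7/2, and Poincaré/coercivity depend only on L. Here a(u, u) = ∫(u')² + (-3/5)·∫u².
Here c = -3/5 < 0 with |c| < (π/L)² = 4*π^2/49, so coercivity still holds. The condition a(u,u) ≥ α||u||_{H^1}² reads (1−α)∫(u')² ≥ (α−c)∫u². Any admissible α is ≤ 1 (rapidly oscillating u have ∫u²/∫(u')² → 0), and α = 1 would force 0 ≥ (1−c)∫u², impossible since c < 1; so 1−α > 0. By the sharp Poincaré inequality on H^1_0 of an interval of length L, ∫(u')² ≥ (π/L)²∫u² with equality for the first sine mode sin(π(x−x₀)/L) (x₀ the left endpoint), so the inequality holds for all u iff (1−α)(π/L)² ≥ α − c, i.e. α ≤ ((π/L)² + c)/((π/L)² + 1) = (1 + c(L/π)²)/(1 + (L/π)²). (Direct route, valid since c ≤ 0: Poincaré gives c∫u² ≥ c(L/π)²∫(u')², so a(u,u) ≥ (1 + c(L/π)²)∫(u')², while ||u||_{H^1}² ≤ (1 + (L/π)²)∫(u')²; dividing yields the same α.) With (π/L)² = 4*π^2/49 and c = -3/5, the largest admissible constant is α = ((π/L)² + c)/((π/L)² + 1).
Simplifying, α = (-147 + 20*π^2)/(5*(4*π^2 + 49)).


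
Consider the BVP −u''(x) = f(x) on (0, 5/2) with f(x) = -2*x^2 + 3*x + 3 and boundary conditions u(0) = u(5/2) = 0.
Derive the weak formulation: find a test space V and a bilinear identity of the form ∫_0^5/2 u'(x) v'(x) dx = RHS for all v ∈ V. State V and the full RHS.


V = H^1_0(0, 5/2) (so v(0) = v(5/2) = 0); weak form: ∫_0^5/2 u'v' dx = ∫_0^5/2 (-2*x^2 + 3*x + 3) v dx for all v ∈ V.

Multiply both sides by a test function v and integrate from 0 to 5/2:
  ∫_0^5/2 −u''(x) v(x) dx = ∫_0^5/2 f(x) v(x) dx.
Integrate the LHS by parts once:
  ∫_0^5/2 −u'' v dx = −[u'(x) v(x)]_0^5/2 + ∫_0^5/2 u'(x) v'(x) dx.
Thus ∫_0^5/2 u'(x) v'(x) dx = ∫_0^5/2 f(x) v(x) dx + [u'(x) v(x)]_0^5/2.
Choose V so that boundary terms are either known or forced to vanish.
u is Dirichlet: u(0) = u(5/2) = 0. Let V = H^1_0(0, 5/2); then v(0) = v(5/2) = 0, and [u' v]_0^5/2 = 0.
Weak formulation: find u (satisfying any essential BC) such that ∫_0^5/2 u'(x) v'(x) dx = ∫_0^5/2 f v dx for all v ∈ V.
Substituting f(x) = -2*x^2 + 3*x + 3, the right-hand side is ∫_0^5/2 (-2*x^2 + 3*x + 3) v dx.


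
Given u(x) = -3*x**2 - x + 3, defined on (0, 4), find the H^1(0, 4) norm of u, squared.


||u||_{H^1}^2 = 40808/15

The H^1 norm (squared) on an interval (0, L) is
  ||u||_{H^1}^2 = ∫_0^L u(x)^2 dx + ∫_0^L u'(x)^2 dx.
Compute u'(x) = -6*x - 1.
Then u(x)^2 = 9*x**4 + 6*x**3 - 17*x**2 - 6*x + 9 and u'(x)^2 = 36*x**2 + 12*x + 1.
Integrate each monomial from 0 to 4 using ∫_0^4 c·x^n dx = c·4^(n+1)/(n+1):
  ∫_0^4 u(x)^2 dx = ∫_0^4 (9*x^4 + 6*x^3 - 17*x^2 - 6*x + 9) dx. Term by term:
    ∫_0^4 9*x^4 dx = 9216/5;  ∫_0^4 6*x^3 dx = 384;  ∫_0^4 -17*x^2 dx = -1088/3;
    ∫_0^4 -6*x dx = -48;  ∫_0^4 9 dx = 36.
  Sum: 9216/5 + 384 − 1088/3 − 48 + 36 = 27788/15.
  ∫_0^4 u'(x)^2 dx = ∫_0^4 (36*x^2 + 12*x + 1) dx. Term by term:
    ∫_0^4 36*x^2 dx = 768;  ∫_0^4 12*x dx = 96;  ∫_0^4 1 dx = 4.
  Sum: 768 + 96 + 4 = 868.
Adding: ||u||_{H^1}^2 = 27788/15 + 868 = 40808/15.


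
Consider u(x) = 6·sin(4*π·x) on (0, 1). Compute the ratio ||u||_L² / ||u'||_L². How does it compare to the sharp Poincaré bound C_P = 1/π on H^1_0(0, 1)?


||u||_L² / ||u'||_L² = 1/(4*π) < C_P = 1/π.

u(x) = 6·sin(4*π·x), so u'(x) = 24*π*cos(4*π*x).
Writing u(x) = A·sin(kπx/L) with A = 6 and k = 4, use ∫_0^L sin²(kπx/L) dx = L/2 and ∫_0^L cos²(kπx/L) dx = L/2.
u² = 36·sin²(4*π·x) and (u')² = 576*π^2·cos²(4*π·x), and each of sin², cos² integrates to L/2 = 1/2 over (0, 1).
∫_0^1 u² dx = 18, so ||u||_L² = 3*sqrt(2).
∫_0^1 (u')² dx = 288*π^2, so ||u'||_L² = 12*sqrt(2)*π.
Ratio ||u||_L² / ||u'||_L² = 1/(4*π).
Sharp Poincaré constant on H^1_0(0, 1) is C_P = L/π = 1/π, achieved by sin(π·x).
This is the k = 4 harmonic; the ratio L/(kπ) is strictly less than C_P = L/π, consistent with the sharp inequality ||u||_L² ≤ C_P ||u'||_L².


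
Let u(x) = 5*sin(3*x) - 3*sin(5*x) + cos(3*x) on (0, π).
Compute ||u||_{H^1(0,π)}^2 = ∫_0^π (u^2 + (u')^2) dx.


||u||_{H^1(0,π)}^2 = 247*π

u'(x) = -3*sin(3*x) + 15*cos(3*x) - 15*cos(5*x).
Expand u² and (u')² and integrate term by term on (0, π), using: for integers n ≥ 1, ∫_0^π sin²(nx) dx = ∫_0^π cos²(nx) dx = π/2; for n ≠ n', ∫_0^π sin(nx)sin(n'x) dx = ∫_0^π cos(nx)cos(n'x) dx = 0; and by product-to-sum, ∫_0^π sin(nx)cos(n'x) dx = ½∫_0^π [sin((n+n')x) + sin((n−n')x)] dx, which is 0 when n+n' is even and 2n/(n²−n'²) when n+n' is odd (it need not vanish on (0, π)).
  u² squared terms: (-3)²·∫sin(5x)² dx = 9·π/2 = 9*π/2;  (5)²·∫sin(3x)² dx = 25·π/2 = 25*π/2;  (1)²·∫cos(3x)² dx = 1·π/2 = π/2.
  u² cross terms: 2·(-3)·(5)·∫sin(5x)·sin(3x) dx = -30·(0) = 0;  2·(-3)·(1)·∫sin(5x)·cos(3x) dx = -6·(0) = 0;  2·(5)·(1)·∫sin(3x)·cos(3x) dx = 10·(0) = 0.
  So ∫_0^π u² dx = 9*π/2 + 25*π/2 + π/2 + 0 + 0 + 0 = 35*π/2.
  (u')² squared terms: (-15)²·∫cos(5x)² dx = 225·π/2 = 225*π/2;  (-3)²·∫sin(3x)² dx = 9·π/2 = 9*π/2;  (15)²·∫cos(3x)² dx = 225·π/2 = 225*π/2.
  (u')² cross terms: 2·(-15)·(-3)·∫cos(5x)·sin(3x) dx = 90·(0) = 0;  2·(-15)·(15)·∫cos(5x)·cos(3x) dx = -450·(0) = 0;  2·(-3)·(15)·∫sin(3x)·cos(3x) dx = -90·(0) = 0.
  So ∫_0^π (u')² dx = 225*π/2 + 9*π/2 + 225*π/2 + 0 + 0 + 0 = 459*π/2.
||u||_{H^1}^2 = (35*π/2) + (459*π/2) = 247*π.


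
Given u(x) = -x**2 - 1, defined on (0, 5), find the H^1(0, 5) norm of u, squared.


||u||_{H^1}^2 = 880

The H^1 norm (squared) on an interval (0, L) is
  ||u||_{H^1}^2 = ∫_0^L u(x)^2 dx + ∫_0^L u'(x)^2 dx.
Compute u'(x) = -2*x.
Then u(x)^2 = x**4 + 2*x**2 + 1 and u'(x)^2 = 4*x**2.
Integrate each monomial from 0 to 5 using ∫_0^5 c·x^n dx = c·5^(n+1)/(n+1):
  ∫_0^5 u(x)^2 dx = ∫_0^5 (x^4 + 2*x^2 + 1) dx. Term by term:
    ∫_0^5 x^4 dx = 625;  ∫_0^5 2*x^2 dx = 250/3;  ∫_0^5 1 dx = 5.
  Sum: 625 + 250/3 + 5 = 2140/3.
  ∫_0^5 u'(x)^2 dx = ∫_0^5 (4*x^2) dx. Term by term:
    ∫_0^5 4*x^2 dx = 500/3.
Adding: ||u||_{H^1}^2 = 2140/3 + 500/3 = 880.


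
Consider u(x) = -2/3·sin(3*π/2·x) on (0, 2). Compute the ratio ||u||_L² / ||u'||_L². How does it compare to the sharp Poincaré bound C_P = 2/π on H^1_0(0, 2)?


||u||_L² / ||u'||_L² = 2/(3*π) < C_P = 2/π.

u(x) = -2/3·sin(3*π/2·x), so u'(x) = -π*cos(3*π*x/2).
Writing u(x) = A·sin(kπx/L) with A = -2/3 and k = 3, use ∫_0^L sin²(kπx/L) dx = L/2 and ∫_0^L cos²(kπx/L) dx = L/2.
u² = 4/9·sin²(3*π/2·x) and (u')² = π^2·cos²(3*π/2·x), and each of sin², cos² integrates to L/2 = 1 over (0, 2).
∫_0^2 u² dx = 4/9, so ||u||_L² = 2/3.
∫_0^2 (u')² dx = π^2, so ||u'||_L² = π.
Ratio ||u||_L² / ||u'||_L² = 2/(3*π).
Sharp Poincaré constant on H^1_0(0, 2) is C_P = L/π = 2/π, achieved by sin(π/2·x).
This is the k = 3 harmonic; the ratio L/(kπ) is strictly less than C_P = L/π, consistent with the sharp inequality ||u||_L² ≤ C_P ||u'||_L².


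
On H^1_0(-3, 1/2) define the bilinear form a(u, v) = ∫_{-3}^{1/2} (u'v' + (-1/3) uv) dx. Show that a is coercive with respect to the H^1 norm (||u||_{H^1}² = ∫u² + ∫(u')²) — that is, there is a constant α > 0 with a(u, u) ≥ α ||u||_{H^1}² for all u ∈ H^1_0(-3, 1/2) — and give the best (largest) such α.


α = (-49 + 12*π^2)/(3*(4*π^2 + 49))

Coercivity of a(·,·) on H^1_0(-3, 1/2) means a(u, u) ≥ α ||u||_{H^1}² for every u ∈ H^1_0.
The interval has length L = 7/2, and Poincaré/coercivity depend only on L. Here a(u, u) = ∫(u')² + (-1/3)·∫u².
Here c = -1/3 < 0 with |c| < (π/L)² = 4*π^2/49, so coercivity still holds. The condition a(u,u) ≥ α||u||_{H^1}² reads (1−α)∫(u')² ≥ (α−c)∫u². Any admissible α is ≤ 1 (rapidly oscillating u have ∫u²/∫(u')² → 0), and α = 1 would force 0 ≥ (1−c)∫u², impossible since c < 1; so 1−α > 0. By the sharp Poincaré inequality on H^1_0 of an interval of length L, ∫(u')² ≥ (π/L)²∫u² with equality for the first sine mode sin(π(x−x₀)/L) (x₀ the left endpoint), so the inequality holds for all u iff (1−α)(π/L)² ≥ α − c, i.e. α ≤ ((π/L)² + c)/((π/L)² + 1) = (1 + c(L/π)²)/(1 + (L/π)²). (Direct route, valid since c ≤ 0: Poincaré gives c∫u² ≥ c(L/π)²∫(u')², so a(u,u) ≥ (1 + c(L/π)²)∫(u')², while ||u||_{H^1}² ≤ (1 + (L/π)²)∫(u')²; dividing yields the same α.) With (π/L)² = 4*π^2/49 and c = -1/3, the largest admissible constant is α = ((π/L)² + c)/((π/L)² + 1).
Simplifying, α = (-49 + 12*π^2)/(3*(4*π^2 + 49)).
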